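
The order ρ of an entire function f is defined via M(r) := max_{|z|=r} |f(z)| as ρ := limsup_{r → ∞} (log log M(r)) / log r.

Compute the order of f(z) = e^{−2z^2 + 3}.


|e^{−2z^2 + 3}| = e^{Re(-2·z^2) + 3} ≤ e^{2|z|^2 + 3} = e^{2r^2 + 3} on |z| = r, so ρ ≤ 2. Choosing z on |z|=r so that -2·z^2 is real positive (always possible by picking arg z appropriately) gives |f(z)| = e^{2r^2 + 3}, matching the bound. The additive constant 3 does not affect log log M(r) ~ 2·log r. Hence ρ = 2.
Therefore ρ = 2.

Order ρ = 2.


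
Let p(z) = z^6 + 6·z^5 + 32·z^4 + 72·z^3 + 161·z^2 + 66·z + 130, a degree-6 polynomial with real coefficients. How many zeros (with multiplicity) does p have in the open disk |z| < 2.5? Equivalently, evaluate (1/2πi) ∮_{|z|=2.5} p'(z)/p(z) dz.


The zeros of p are: (-2 + 3i), (-2 - 3i), (0 + 1i), (0 - 1i), (-1 + 3i), (-1 - 3i).
Their magnitudes are: 3.606, 3.606, 1, 1, 3.162, 3.162.
Zeros with |z| < R = 2.5: (0 + 1i), (0 - 1i).
Count = 2.
By the argument principle, (1/2πi) ∮_{|z|=R} p'(z)/p(z) dz equals exactly this count.

Number of zeros inside |z| < 2.5: 2.


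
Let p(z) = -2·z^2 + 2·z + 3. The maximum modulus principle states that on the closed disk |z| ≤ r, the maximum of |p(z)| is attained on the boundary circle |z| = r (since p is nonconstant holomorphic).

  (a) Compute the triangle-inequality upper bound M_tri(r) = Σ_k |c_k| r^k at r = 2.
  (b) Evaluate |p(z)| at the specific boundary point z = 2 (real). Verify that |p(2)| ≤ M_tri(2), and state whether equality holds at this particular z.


Coefficients: c_0 = 3, c_1 = 2, c_2 = -2. Radius r = 2.
Part (a). Triangle bound: M_tri(r) = Σ_k |c_k| r^k
  = |3|·2^0 + |2|·2^1 + |-2|·2^2
  = 3 + 4 + 8 = 15.
This bounds M(r) := max_{|z|=r} |p(z)| from above; equality holds iff all terms c_k z^k can be made to align in phase at a single z on |z|=r.
Part (b). At z = 2 (real, on the circle |z| = r):
  p(2) = (3)·2^0 + (2)·2^1 + (-2)·2^2 = -1.
  |p(2)| = 1.
Check: |p(2)| = 1 ≤ 15 = M_tri(2). ✓ Equality does not hold at z = 2 (the coefficients have mixed signs, so the terms do not all align in phase there).

M_tri(2) = 15; |p(2)| = 1; equality at z=2: no.


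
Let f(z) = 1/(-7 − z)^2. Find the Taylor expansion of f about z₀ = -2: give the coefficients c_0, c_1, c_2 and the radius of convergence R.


Let w = z − z₀, so z = z₀ + w.
Then -7 − z = -7 − (z₀ + w) = (-7 − z₀) − w = -5 − w.
f(z) = 1/(-5 − w)^2 = (1/(-5)^2) · (1 − w/(-5))^{−2}.
By the binomial series (1−u)^{−2} = Σ_{n≥0} C(n+1, 1) u^n for |u|<1, with u = w/(-5):
  c_n = C(n+1, 1) / (-5)^(n+2).
  c_0 = 1/(-5)^2 = 1/25.
  c_1 = 2/(-5)^3 = -2/125.
  c_2 = 3/(-5)^4 = 3/625.
The series is valid for |w/d| < 1, i.e. |z − z₀| < |d|.
Radius of convergence: R = |-7 − z₀| = |-5| = 5 (distance from z₀ to the singularity z = -7).

c_0 = 1/25, c_1 = -2/125, c_2 = 3/625; R = 5.


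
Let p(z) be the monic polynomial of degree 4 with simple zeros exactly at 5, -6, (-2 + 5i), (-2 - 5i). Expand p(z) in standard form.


The polynomial is p(z) = ∏_{α ∈ S} (z − α), where S = {5, -6, (-2 + 5i), (-2 - 5i)}.
Expanding the product yields: p(z) = z^4 + 5·z^3 + 3·z^2 -91·z -870.
Note conjugate pairs combine to real quadratics: (z − (-2+5i))(z − (-2−5i)) = z² + 4z + 29.
The resulting polynomial has degree 4 and real coefficients as required.

p(z) = z^4 + 5·z^3 + 3·z^2 -91·z -870.


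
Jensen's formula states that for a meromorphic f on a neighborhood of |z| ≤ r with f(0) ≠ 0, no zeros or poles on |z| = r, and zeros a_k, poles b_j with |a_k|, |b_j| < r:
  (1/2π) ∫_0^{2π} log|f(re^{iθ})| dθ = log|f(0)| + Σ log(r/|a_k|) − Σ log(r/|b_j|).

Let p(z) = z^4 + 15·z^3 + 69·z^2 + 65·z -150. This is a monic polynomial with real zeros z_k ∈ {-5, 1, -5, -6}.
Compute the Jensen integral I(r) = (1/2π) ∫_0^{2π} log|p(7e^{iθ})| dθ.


Zeros: -6, -5, -5, 1; r = 7.
Inside |z| < r: -6, -5, -5, 1. Outside (|z| ≥ r): ∅.
p(0) = -150, so log|p(0)| = log(150) = 5.0106.
Apply Jensen: I(r) = log|p(0)| + Σ_k log(r/|z_k|), summed over zeros inside |z| < r.
  log(r/|z_k|) for z_k = -5: log(7/5) = 0.3365
  log(r/|z_k|) for z_k = 1: log(7/1) = 1.9459
  log(r/|z_k|) for z_k = -5: log(7/5) = 0.3365
  log(r/|z_k|) for z_k = -6: log(7/6) = 0.1542
Sum over inside zeros: 2.7730.
I(r) = log|p(0)| + (inside sum) = 5.0106 + 2.7730 = 7.7836.
Closed form (all zeros inside, monic): I(r) = n·log(r) = 4·log(7) = 7.7836. ✓

I(r) ≈ 7.7836.


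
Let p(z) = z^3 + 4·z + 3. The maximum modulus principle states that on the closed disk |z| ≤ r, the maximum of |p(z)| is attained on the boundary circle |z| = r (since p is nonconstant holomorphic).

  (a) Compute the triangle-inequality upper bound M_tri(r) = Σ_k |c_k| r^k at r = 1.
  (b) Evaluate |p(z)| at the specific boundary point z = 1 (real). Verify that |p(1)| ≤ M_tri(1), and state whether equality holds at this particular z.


Coefficients: c_0 = 3, c_1 = 4, c_2 = 0, c_3 = 1. Radius r = 1.
Part (a). Triangle bound: M_tri(r) = Σ_k |c_k| r^k
  = |3|·1^0 + |4|·1^1 + |0|·1^2 + |1|·1^3
  = 3 + 4 + 0 + 1 = 8.
This bounds M(r) := max_{|z|=r} |p(z)| from above; equality holds iff all terms c_k z^k can be made to align in phase at a single z on |z|=r.
Part (b). At z = 1 (real, on the circle |z| = r):
  p(1) = (3)·1^0 + (4)·1^1 + (0)·1^2 + (1)·1^3 = 8.
  |p(1)| = 8.
Since all nonzero coefficients share the same sign, |p(1)| = 8 = M_tri(1); the triangle bound is attained at z = 1, so in fact M(r) = 8.

M_tri(1) = 8; |p(1)| = 8; equality at z=1: yes.


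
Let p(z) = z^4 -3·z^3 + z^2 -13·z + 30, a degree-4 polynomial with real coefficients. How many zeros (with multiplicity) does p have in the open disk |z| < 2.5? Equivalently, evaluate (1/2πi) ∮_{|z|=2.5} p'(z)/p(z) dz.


The zeros of p are: 3, 2, (-1 + 2i), (-1 - 2i).
Their magnitudes are: 3, 2, 2.236, 2.236.
Zeros with |z| < R = 2.5: 2, (-1 + 2i), (-1 - 2i).
Count = 3.
By the argument principle, (1/2πi) ∮_{|z|=R} p'(z)/p(z) dz equals exactly this count.

Number of zeros inside |z| < 2.5: 3.


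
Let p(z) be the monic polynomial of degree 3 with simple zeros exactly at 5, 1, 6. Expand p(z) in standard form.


The polynomial is p(z) = ∏_{α ∈ S} (z − α), where S = {5, 1, 6}.
Expanding the product yields: p(z) = z^3 -12·z^2 + 41·z -30.
The resulting polynomial has degree 3 and real coefficients as required.

p(z) = z^3 -12·z^2 + 41·z -30.


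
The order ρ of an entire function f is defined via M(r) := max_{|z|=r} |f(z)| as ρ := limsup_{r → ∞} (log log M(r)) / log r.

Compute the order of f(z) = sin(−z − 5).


sin(w) is a linear combination of e^{iw} and e^{−iw} (or e^w, e^{−w} in the hyperbolic case), so |sin(w)| ≤ e^{|w|}. With w = −z − 5, |w| ≤ 1|z| + 5 = 1r + 5 on |z| = r, giving M(r) ≤ e^{1r + 5}, so ρ ≤ 1. On a suitable ray (z = it for sin/cos; z = t for sinh/cosh, t real → ∞), |sin(−z − 5)| grows like e^{1|t|}/2, so ρ ≥ 1. Hence ρ = 1.
Therefore ρ = 1.

Order ρ = 1.


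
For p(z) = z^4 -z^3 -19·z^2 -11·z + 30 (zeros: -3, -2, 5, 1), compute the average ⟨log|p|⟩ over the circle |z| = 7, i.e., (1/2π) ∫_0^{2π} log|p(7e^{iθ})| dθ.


Zeros: -3, -2, 1, 5; r = 7.
Inside |z| < r: -3, -2, 1, 5. Outside (|z| ≥ r): ∅.
p(0) = 30, so log|p(0)| = log(30) = 3.4012.
Apply Jensen: I(r) = log|p(0)| + Σ_k log(r/|z_k|), summed over zeros inside |z| < r.
  log(r/|z_k|) for z_k = -3: log(7/3) = 0.8473
  log(r/|z_k|) for z_k = -2: log(7/2) = 1.2528
  log(r/|z_k|) for z_k = 5: log(7/5) = 0.3365
  log(r/|z_k|) for z_k = 1: log(7/1) = 1.9459
Sum over inside zeros: 4.3824.
I(r) = log|p(0)| + (inside sum) = 3.4012 + 4.3824 = 7.7836.
Closed form (all zeros inside, monic): I(r) = n·log(r) = 4·log(7) = 7.7836. ✓

I(r) ≈ 7.7836.


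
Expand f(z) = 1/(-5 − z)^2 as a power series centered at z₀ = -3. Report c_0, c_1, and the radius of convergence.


Let w = z − z₀, so z = z₀ + w.
Then -5 − z = -5 − (z₀ + w) = (-5 − z₀) − w = -2 − w.
f(z) = 1/(-2 − w)^2 = (1/(-2)^2) · (1 − w/(-2))^{−2}.
By the binomial series (1−u)^{−2} = Σ_{n≥0} C(n+1, 1) u^n for |u|<1, with u = w/(-2):
  c_n = C(n+1, 1) / (-2)^(n+2).
  c_0 = 1/(-2)^2 = 1/4.
  c_1 = 2/(-2)^3 = -1/4.
The series is valid for |w/d| < 1, i.e. |z − z₀| < |d|.
Radius of convergence: R = |-5 − z₀| = |-2| = 2 (distance from z₀ to the singularity z = -5).

c_0 = 1/4, c_1 = -1/4; R = 2.


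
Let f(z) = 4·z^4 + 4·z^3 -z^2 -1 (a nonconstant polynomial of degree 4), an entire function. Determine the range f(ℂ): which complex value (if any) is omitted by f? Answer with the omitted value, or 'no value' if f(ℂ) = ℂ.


Little Picard bounds the complement of f(ℂ) to at most one point.
For every w ∈ ℂ, the equation p(z) − w = 0 is a nonconstant polynomial in z and hence has at least one root by the fundamental theorem of algebra. So p is surjective onto ℂ, omitting no value.

Omitted value: no value.


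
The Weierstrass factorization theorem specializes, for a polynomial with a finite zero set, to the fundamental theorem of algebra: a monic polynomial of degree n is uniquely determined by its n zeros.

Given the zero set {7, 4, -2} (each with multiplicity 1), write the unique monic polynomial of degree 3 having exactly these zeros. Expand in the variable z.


The polynomial is p(z) = ∏_{α ∈ S} (z − α), where S = {7, 4, -2}.
Expanding the product yields: p(z) = z^3 -9·z^2 + 6·z + 56.
The resulting polynomial has degree 3 and real coefficients as required.

p(z) = z^3 -9·z^2 + 6·z + 56.


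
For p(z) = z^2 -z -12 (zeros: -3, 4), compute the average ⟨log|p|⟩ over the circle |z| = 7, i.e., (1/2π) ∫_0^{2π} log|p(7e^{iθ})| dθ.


Zeros: -3, 4; r = 7.
Inside |z| < r: -3, 4. Outside (|z| ≥ r): ∅.
p(0) = -12, so log|p(0)| = log(12) = 2.4849.
Apply Jensen: I(r) = log|p(0)| + Σ_k log(r/|z_k|), summed over zeros inside |z| < r.
  log(r/|z_k|) for z_k = -3: log(7/3) = 0.8473
  log(r/|z_k|) for z_k = 4: log(7/4) = 0.5596
Sum over inside zeros: 1.4069.
I(r) = log|p(0)| + (inside sum) = 2.4849 + 1.4069 = 3.8918.
Closed form (all zeros inside, monic): I(r) = n·log(r) = 2·log(7) = 3.8918. ✓

I(r) ≈ 3.8918.


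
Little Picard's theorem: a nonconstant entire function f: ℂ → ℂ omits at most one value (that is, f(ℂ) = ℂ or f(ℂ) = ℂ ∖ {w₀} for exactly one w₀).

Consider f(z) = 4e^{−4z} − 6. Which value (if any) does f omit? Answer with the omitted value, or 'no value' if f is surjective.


Little Picard bounds the complement of f(ℂ) to at most one point.
e^{−4z} is never zero on ℂ, so 4·e^{−4z} takes every value in ℂ ∖ {0}. Adding -6 shifts the range to ℂ ∖ {-6}. Thus f omits exactly the value -6.

Omitted value: -6.


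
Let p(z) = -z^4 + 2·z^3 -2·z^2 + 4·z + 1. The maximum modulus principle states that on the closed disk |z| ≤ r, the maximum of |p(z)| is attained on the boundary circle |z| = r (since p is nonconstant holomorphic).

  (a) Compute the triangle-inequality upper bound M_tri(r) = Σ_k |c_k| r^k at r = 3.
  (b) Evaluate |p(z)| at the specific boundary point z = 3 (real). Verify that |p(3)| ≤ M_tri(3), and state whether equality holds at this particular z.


Coefficients: c_0 = 1, c_1 = 4, c_2 = -2, c_3 = 2, c_4 = -1. Radius r = 3.
Part (a). Triangle bound: M_tri(r) = Σ_k |c_k| r^k
  = |1|·3^0 + |4|·3^1 + |-2|·3^2 + |2|·3^3 + |-1|·3^4
  = 1 + 12 + 18 + 54 + 81 = 166.
This bounds M(r) := max_{|z|=r} |p(z)| from above; equality holds iff all terms c_k z^k can be made to align in phase at a single z on |z|=r.
Part (b). At z = 3 (real, on the circle |z| = r):
  p(3) = (1)·3^0 + (4)·3^1 + (-2)·3^2 + (2)·3^3 + (-1)·3^4 = -32.
  |p(3)| = 32.
Check: |p(3)| = 32 ≤ 166 = M_tri(3). ✓ Equality does not hold at z = 3 (the coefficients have mixed signs, so the terms do not all align in phase there).

M_tri(3) = 166; |p(3)| = 32; equality at z=3: no.


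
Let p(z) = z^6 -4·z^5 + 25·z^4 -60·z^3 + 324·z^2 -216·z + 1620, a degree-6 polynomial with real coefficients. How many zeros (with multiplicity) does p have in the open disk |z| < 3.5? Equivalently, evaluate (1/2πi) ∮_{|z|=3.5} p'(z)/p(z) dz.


The zeros of p are: (-1 + 3i), (-1 - 3i), (0 + 3i), (0 - 3i), (3 + 3i), (3 - 3i).
Their magnitudes are: 3.162, 3.162, 3, 3, 4.243, 4.243.
Zeros with |z| < R = 3.5: (-1 + 3i), (-1 - 3i), (0 + 3i), (0 - 3i).
Count = 4.
By the argument principle, (1/2πi) ∮_{|z|=R} p'(z)/p(z) dz equals exactly this count.

Number of zeros inside |z| < 3.5: 4.


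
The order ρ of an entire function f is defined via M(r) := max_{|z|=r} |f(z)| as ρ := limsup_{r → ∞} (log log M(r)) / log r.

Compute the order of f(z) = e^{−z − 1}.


|e^{−z − 1}| = e^{Re(-1·z) + -1} ≤ e^{1|z|^1 + -1} = e^{1r^1 + -1} on |z| = r, so ρ ≤ 1. Choosing z on |z|=r so that -1·z is real positive (always possible by picking arg z appropriately) gives |f(z)| = e^{1r^1 + -1}, matching the bound. The additive constant -1 does not affect log log M(r) ~ 1·log r. Hence ρ = 1.
Therefore ρ = 1.

Order ρ = 1.


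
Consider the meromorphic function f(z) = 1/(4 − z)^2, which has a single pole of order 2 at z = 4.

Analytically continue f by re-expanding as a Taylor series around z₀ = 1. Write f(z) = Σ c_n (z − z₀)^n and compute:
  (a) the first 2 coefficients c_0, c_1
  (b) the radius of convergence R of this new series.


Let w = z − z₀, so z = z₀ + w.
Then 4 − z = 4 − (z₀ + w) = (4 − z₀) − w = 3 − w.
f(z) = 1/(3 − w)^2 = (1/(3)^2) · (1 − w/(3))^{−2}.
By the binomial series (1−u)^{−2} = Σ_{n≥0} C(n+1, 1) u^n for |u|<1, with u = w/(3):
  c_n = C(n+1, 1) / (3)^(n+2).
  c_0 = 1/(3)^2 = 1/9.
  c_1 = 2/(3)^3 = 2/27.
The series is valid for |w/d| < 1, i.e. |z − z₀| < |d|.
Radius of convergence: R = |4 − z₀| = |3| = 3 (distance from z₀ to the singularity z = 4).

c_0 = 1/9, c_1 = 2/27; R = 3.


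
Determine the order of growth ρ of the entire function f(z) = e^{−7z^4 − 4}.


|e^{−7z^4 − 4}| = e^{Re(-7·z^4) + -4} ≤ e^{7|z|^4 + -4} = e^{7r^4 + -4} on |z| = r, so ρ ≤ 4. Choosing z on |z|=r so that -7·z^4 is real positive (always possible by picking arg z appropriately) gives |f(z)| = e^{7r^4 + -4}, matching the bound. The additive constant -4 does not affect log log M(r) ~ 4·log r. Hence ρ = 4.
Therefore ρ = 4.

Order ρ = 4.


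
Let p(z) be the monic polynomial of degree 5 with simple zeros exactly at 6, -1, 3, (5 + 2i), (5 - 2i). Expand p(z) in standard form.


The polynomial is p(z) = ∏_{α ∈ S} (z − α), where S = {6, -1, 3, (5 + 2i), (5 - 2i)}.
Expanding the product yields: p(z) = z^5 -18·z^4 + 118·z^3 -304·z^2 + 81·z + 522.
Note conjugate pairs combine to real quadratics: (z − (5+2i))(z − (5−2i)) = z² − 10z + 29.
The resulting polynomial has degree 5 and real coefficients as required.

p(z) = z^5 -18·z^4 + 118·z^3 -304·z^2 + 81·z + 522.


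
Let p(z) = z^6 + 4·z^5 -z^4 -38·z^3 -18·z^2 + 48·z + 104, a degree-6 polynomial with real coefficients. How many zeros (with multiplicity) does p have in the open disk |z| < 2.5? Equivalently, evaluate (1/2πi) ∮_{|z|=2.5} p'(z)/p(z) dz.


The zeros of p are: 2, (-3 + 2i), (-3 - 2i), 2, (-1 + 1i), (-1 - 1i).
Their magnitudes are: 2, 3.606, 3.606, 2, 1.414, 1.414.
Zeros with |z| < R = 2.5: 2, 2, (-1 + 1i), (-1 - 1i).
Count = 4.
By the argument principle, (1/2πi) ∮_{|z|=R} p'(z)/p(z) dz equals exactly this count.

Number of zeros inside |z| < 2.5: 4.


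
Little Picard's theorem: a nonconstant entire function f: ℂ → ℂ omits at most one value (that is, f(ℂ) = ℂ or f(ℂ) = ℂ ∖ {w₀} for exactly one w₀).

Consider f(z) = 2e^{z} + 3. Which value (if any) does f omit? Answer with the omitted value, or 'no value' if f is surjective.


Little Picard bounds the complement of f(ℂ) to at most one point.
e^{z} is never zero on ℂ, so 2·e^{z} takes every value in ℂ ∖ {0}. Adding 3 shifts the range to ℂ ∖ {3}. Thus f omits exactly the value 3.

Omitted value: 3.


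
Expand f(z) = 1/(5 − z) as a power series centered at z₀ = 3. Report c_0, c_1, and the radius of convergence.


Let w = z − z₀, so z = z₀ + w.
Then 5 − z = 5 − (z₀ + w) = (5 − z₀) − w = 2 − w.
f(z) = 1/(2 − w) = (1/(2)) · 1/(1 − w/(2)) = Σ_{n≥0} w^n / (2)^(n+1).
So c_n = 1/(2)^(n+1):
  c_0 = 1/(2)^1 = 1/2.
  c_1 = 1/(2)^2 = 1/4.
The series is valid for |w/d| < 1, i.e. |z − z₀| < |d|.
Radius of convergence: R = |5 − z₀| = |2| = 2 (distance from z₀ to the singularity z = 5).

c_0 = 1/2, c_1 = 1/4; R = 2.


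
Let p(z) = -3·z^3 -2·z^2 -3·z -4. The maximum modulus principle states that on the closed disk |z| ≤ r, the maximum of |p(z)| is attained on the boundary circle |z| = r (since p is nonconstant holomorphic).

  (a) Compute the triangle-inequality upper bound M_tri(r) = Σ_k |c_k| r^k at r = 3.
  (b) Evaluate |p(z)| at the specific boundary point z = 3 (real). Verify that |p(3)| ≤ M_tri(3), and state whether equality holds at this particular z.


Coefficients: c_0 = -4, c_1 = -3, c_2 = -2, c_3 = -3. Radius r = 3.
Part (a). Triangle bound: M_tri(r) = Σ_k |c_k| r^k
  = |-4|·3^0 + |-3|·3^1 + |-2|·3^2 + |-3|·3^3
  = 4 + 9 + 18 + 81 = 112.
This bounds M(r) := max_{|z|=r} |p(z)| from above; equality holds iff all terms c_k z^k can be made to align in phase at a single z on |z|=r.
Part (b). At z = 3 (real, on the circle |z| = r):
  p(3) = (-4)·3^0 + (-3)·3^1 + (-2)·3^2 + (-3)·3^3 = -112.
  |p(3)| = 112.
Since all nonzero coefficients share the same sign, |p(3)| = 112 = M_tri(3); the triangle bound is attained at z = 3, so in fact M(r) = 112.

M_tri(3) = 112; |p(3)| = 112; equality at z=3: yes.


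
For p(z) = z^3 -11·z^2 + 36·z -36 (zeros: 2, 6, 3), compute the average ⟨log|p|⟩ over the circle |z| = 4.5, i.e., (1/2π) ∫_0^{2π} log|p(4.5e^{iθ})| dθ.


Zeros: 2, 3, 6; r = 4.5.
Inside |z| < r: 2, 3. Outside (|z| ≥ r): 6.
p(0) = -36, so log|p(0)| = log(36) = 3.5835.
Apply Jensen: I(r) = log|p(0)| + Σ_k log(r/|z_k|), summed over zeros inside |z| < r.
  log(r/|z_k|) for z_k = 2: log(4.5/2) = 0.8109
  log(r/|z_k|) for z_k = 3: log(4.5/3) = 0.4055
  Outside zeros (6) contribute nothing to the Jensen sum.
Sum over inside zeros: 1.2164.
I(r) = log|p(0)| + (inside sum) = 3.5835 + 1.2164 = 4.7999.
Note: since some zeros are outside |z| ≤ r, the simplified n·log(r) form does NOT apply — only the inside zeros contribute.

I(r) ≈ 4.7999.


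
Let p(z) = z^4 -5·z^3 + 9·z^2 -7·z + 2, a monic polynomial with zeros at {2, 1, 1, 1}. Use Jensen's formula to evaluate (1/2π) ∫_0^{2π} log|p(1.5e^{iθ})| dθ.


Zeros: 1, 1, 1, 2; r = 1.5.
Inside |z| < r: 1, 1, 1. Outside (|z| ≥ r): 2.
p(0) = 2, so log|p(0)| = log(2) = 0.6931.
Apply Jensen: I(r) = log|p(0)| + Σ_k log(r/|z_k|), summed over zeros inside |z| < r.
  log(r/|z_k|) for z_k = 1: log(1.5/1) = 0.4055
  log(r/|z_k|) for z_k = 1: log(1.5/1) = 0.4055
  log(r/|z_k|) for z_k = 1: log(1.5/1) = 0.4055
  Outside zeros (2) contribute nothing to the Jensen sum.
Sum over inside zeros: 1.2164.
I(r) = log|p(0)| + (inside sum) = 0.6931 + 1.2164 = 1.9095.
Note: since some zeros are outside |z| ≤ r, the simplified n·log(r) form does NOT apply — only the inside zeros contribute.

I(r) ≈ 1.9095.


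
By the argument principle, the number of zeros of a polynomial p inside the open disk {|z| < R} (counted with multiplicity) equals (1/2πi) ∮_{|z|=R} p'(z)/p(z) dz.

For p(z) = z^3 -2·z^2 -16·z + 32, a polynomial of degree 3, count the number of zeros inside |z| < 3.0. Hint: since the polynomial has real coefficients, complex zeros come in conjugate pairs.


The zeros of p are: 4, 2, -4.
Their magnitudes are: 4, 2, 4.
Zeros with |z| < R = 3.0: 2.
Count = 1.
By the argument principle, (1/2πi) ∮_{|z|=R} p'(z)/p(z) dz equals exactly this count.

Number of zeros inside |z| < 3.0: 1.


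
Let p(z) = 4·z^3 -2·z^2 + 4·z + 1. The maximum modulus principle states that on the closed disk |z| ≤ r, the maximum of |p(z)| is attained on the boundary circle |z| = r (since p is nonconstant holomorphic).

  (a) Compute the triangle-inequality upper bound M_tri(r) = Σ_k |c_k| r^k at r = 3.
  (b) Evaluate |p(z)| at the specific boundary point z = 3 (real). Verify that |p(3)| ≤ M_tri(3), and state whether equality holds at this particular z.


Coefficients: c_0 = 1, c_1 = 4, c_2 = -2, c_3 = 4. Radius r = 3.
Part (a). Triangle bound: M_tri(r) = Σ_k |c_k| r^k
  = |1|·3^0 + |4|·3^1 + |-2|·3^2 + |4|·3^3
  = 1 + 12 + 18 + 108 = 139.
This bounds M(r) := max_{|z|=r} |p(z)| from above; equality holds iff all terms c_k z^k can be made to align in phase at a single z on |z|=r.
Part (b). At z = 3 (real, on the circle |z| = r):
  p(3) = (1)·3^0 + (4)·3^1 + (-2)·3^2 + (4)·3^3 = 103.
  |p(3)| = 103.
Check: |p(3)| = 103 ≤ 139 = M_tri(3). ✓ Equality does not hold at z = 3 (the coefficients have mixed signs, so the terms do not all align in phase there).

M_tri(3) = 139; |p(3)| = 103; equality at z=3: no.


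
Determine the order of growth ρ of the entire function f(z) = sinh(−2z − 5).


sinh(w) is a linear combination of e^{iw} and e^{−iw} (or e^w, e^{−w} in the hyperbolic case), so |sinh(w)| ≤ e^{|w|}. With w = −2z − 5, |w| ≤ 2|z| + 5 = 2r + 5 on |z| = r, giving M(r) ≤ e^{2r + 5}, so ρ ≤ 1. On a suitable ray (z = it for sin/cos; z = t for sinh/cosh, t real → ∞), |sinh(−2z − 5)| grows like e^{2|t|}/2, so ρ ≥ 1. Hence ρ = 1.
Therefore ρ = 1.

Order ρ = 1.


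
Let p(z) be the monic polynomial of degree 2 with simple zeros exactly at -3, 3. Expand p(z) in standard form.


The polynomial is p(z) = ∏_{α ∈ S} (z − α), where S = {-3, 3}.
Expanding the product yields: p(z) = z^2 -9.
The resulting polynomial has degree 2 and real coefficients as required.

p(z) = z^2 -9.


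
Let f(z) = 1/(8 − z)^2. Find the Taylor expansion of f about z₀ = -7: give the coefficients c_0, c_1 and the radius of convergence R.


Let w = z − z₀, so z = z₀ + w.
Then 8 − z = 8 − (z₀ + w) = (8 − z₀) − w = 15 − w.
f(z) = 1/(15 − w)^2 = (1/(15)^2) · (1 − w/(15))^{−2}.
By the binomial series (1−u)^{−2} = Σ_{n≥0} C(n+1, 1) u^n for |u|<1, with u = w/(15):
  c_n = C(n+1, 1) / (15)^(n+2).
  c_0 = 1/(15)^2 = 1/225.
  c_1 = 2/(15)^3 = 2/3375.
The series is valid for |w/d| < 1, i.e. |z − z₀| < |d|.
Radius of convergence: R = |8 − z₀| = |15| = 15 (distance from z₀ to the singularity z = 8).

c_0 = 1/225, c_1 = 2/3375; R = 15.


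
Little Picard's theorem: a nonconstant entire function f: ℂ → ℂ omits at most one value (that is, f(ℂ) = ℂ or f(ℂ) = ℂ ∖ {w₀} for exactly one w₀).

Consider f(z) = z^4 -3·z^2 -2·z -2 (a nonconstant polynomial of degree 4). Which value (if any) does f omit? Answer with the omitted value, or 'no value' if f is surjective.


Little Picard bounds the complement of f(ℂ) to at most one point.
For every w ∈ ℂ, the equation p(z) − w = 0 is a nonconstant polynomial in z and hence has at least one root by the fundamental theorem of algebra. So p is surjective onto ℂ, omitting no value.

Omitted value: no value.


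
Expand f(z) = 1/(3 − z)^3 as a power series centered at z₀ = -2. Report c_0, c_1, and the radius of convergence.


Let w = z − z₀, so z = z₀ + w.
Then 3 − z = 3 − (z₀ + w) = (3 − z₀) − w = 5 − w.
f(z) = 1/(5 − w)^3 = (1/(5)^3) · (1 − w/(5))^{−3}.
By the binomial series (1−u)^{−3} = Σ_{n≥0} C(n+2, 2) u^n for |u|<1, with u = w/(5):
  c_n = C(n+2, 2) / (5)^(n+3).
  c_0 = 1/(5)^3 = 1/125.
  c_1 = 3/(5)^4 = 3/625.
The series is valid for |w/d| < 1, i.e. |z − z₀| < |d|.
Radius of convergence: R = |3 − z₀| = |5| = 5 (distance from z₀ to the singularity z = 3).

c_0 = 1/125, c_1 = 3/625; R = 5.


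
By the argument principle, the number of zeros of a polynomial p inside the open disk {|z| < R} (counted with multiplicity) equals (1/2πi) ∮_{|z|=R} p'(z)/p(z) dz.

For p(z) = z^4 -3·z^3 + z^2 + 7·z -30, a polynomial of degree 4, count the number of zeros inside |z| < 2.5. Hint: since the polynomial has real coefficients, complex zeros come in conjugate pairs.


The zeros of p are: (1 + 2i), (1 - 2i), 3, -2.
Their magnitudes are: 2.236, 2.236, 3, 2.
Zeros with |z| < R = 2.5: (1 + 2i), (1 - 2i), -2.
Count = 3.
By the argument principle, (1/2πi) ∮_{|z|=R} p'(z)/p(z) dz equals exactly this count.

Number of zeros inside |z| < 2.5: 3.


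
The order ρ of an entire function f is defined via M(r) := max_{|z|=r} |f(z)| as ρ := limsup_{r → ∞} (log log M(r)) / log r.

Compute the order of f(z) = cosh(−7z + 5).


cosh(w) is a linear combination of e^{iw} and e^{−iw} (or e^w, e^{−w} in the hyperbolic case), so |cosh(w)| ≤ e^{|w|}. With w = −7z + 5, |w| ≤ 7|z| + 5 = 7r + 5 on |z| = r, giving M(r) ≤ e^{7r + 5}, so ρ ≤ 1. On a suitable ray (z = it for sin/cos; z = t for sinh/cosh, t real → ∞), |cosh(−7z + 5)| grows like e^{7|t|}/2, so ρ ≥ 1. Hence ρ = 1.
Therefore ρ = 1.

Order ρ = 1.


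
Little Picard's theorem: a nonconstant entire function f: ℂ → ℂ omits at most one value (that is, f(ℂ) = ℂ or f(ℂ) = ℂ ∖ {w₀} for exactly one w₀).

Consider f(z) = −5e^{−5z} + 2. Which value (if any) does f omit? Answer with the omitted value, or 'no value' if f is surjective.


Little Picard bounds the complement of f(ℂ) to at most one point.
e^{−5z} is never zero on ℂ, so -5·e^{−5z} takes every value in ℂ ∖ {0}. Adding 2 shifts the range to ℂ ∖ {2}. Thus f omits exactly the value 2.

Omitted value: 2.


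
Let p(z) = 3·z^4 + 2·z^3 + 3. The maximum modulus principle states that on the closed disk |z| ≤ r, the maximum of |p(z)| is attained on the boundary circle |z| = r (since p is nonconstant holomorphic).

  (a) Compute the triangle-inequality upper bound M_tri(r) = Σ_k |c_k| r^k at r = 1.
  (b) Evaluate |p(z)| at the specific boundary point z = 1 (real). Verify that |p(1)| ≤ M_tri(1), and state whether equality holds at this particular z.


Coefficients: c_0 = 3, c_1 = 0, c_2 = 0, c_3 = 2, c_4 = 3. Radius r = 1.
Part (a). Triangle bound: M_tri(r) = Σ_k |c_k| r^k
  = |3|·1^0 + |0|·1^1 + |0|·1^2 + |2|·1^3 + |3|·1^4
  = 3 + 0 + 0 + 2 + 3 = 8.
This bounds M(r) := max_{|z|=r} |p(z)| from above; equality holds iff all terms c_k z^k can be made to align in phase at a single z on |z|=r.
Part (b). At z = 1 (real, on the circle |z| = r):
  p(1) = (3)·1^0 + (0)·1^1 + (0)·1^2 + (2)·1^3 + (3)·1^4 = 8.
  |p(1)| = 8.
Since all nonzero coefficients share the same sign, |p(1)| = 8 = M_tri(1); the triangle bound is attained at z = 1, so in fact M(r) = 8.

M_tri(1) = 8; |p(1)| = 8; equality at z=1: yes.


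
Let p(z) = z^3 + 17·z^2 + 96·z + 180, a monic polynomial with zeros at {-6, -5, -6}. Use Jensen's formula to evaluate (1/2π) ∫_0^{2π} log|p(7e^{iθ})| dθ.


Zeros: -6, -6, -5; r = 7.
Inside |z| < r: -6, -6, -5. Outside (|z| ≥ r): ∅.
p(0) = 180, so log|p(0)| = log(180) = 5.1930.
Apply Jensen: I(r) = log|p(0)| + Σ_k log(r/|z_k|), summed over zeros inside |z| < r.
  log(r/|z_k|) for z_k = -6: log(7/6) = 0.1542
  log(r/|z_k|) for z_k = -5: log(7/5) = 0.3365
  log(r/|z_k|) for z_k = -6: log(7/6) = 0.1542
Sum over inside zeros: 0.6448.
I(r) = log|p(0)| + (inside sum) = 5.1930 + 0.6448 = 5.8377.
Closed form (all zeros inside, monic): I(r) = n·log(r) = 3·log(7) = 5.8377. ✓

I(r) ≈ 5.8377.


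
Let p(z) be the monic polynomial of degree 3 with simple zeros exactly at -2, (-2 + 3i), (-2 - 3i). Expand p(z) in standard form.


The polynomial is p(z) = ∏_{α ∈ S} (z − α), where S = {-2, (-2 + 3i), (-2 - 3i)}.
Expanding the product yields: p(z) = z^3 + 6·z^2 + 21·z + 26.
Note conjugate pairs combine to real quadratics: (z − (-2+3i))(z − (-2−3i)) = z² + 4z + 13.
The resulting polynomial has degree 3 and real coefficients as required.

p(z) = z^3 + 6·z^2 + 21·z + 26.


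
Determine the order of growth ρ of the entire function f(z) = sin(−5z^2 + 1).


Write sin(w) = (e^{iw} ± e^{−iw})/(2 or 2i), so |sin(w)| ≤ e^{|w|}. With w = −5z^2 + 1, |w| ≤ 5r^2 + 1 on |z|=r, giving M(r) ≤ e^{5r^2 + 1} and ρ ≤ 2. For the lower bound, choose z on |z|=r with -5z^2 purely imaginary of modulus 5r^2; then |sin(−5z^2 + 1)| grows like e^{5r^2}/2, so ρ ≥ 2. Hence ρ = 2.
Therefore ρ = 2.

Order ρ = 2.


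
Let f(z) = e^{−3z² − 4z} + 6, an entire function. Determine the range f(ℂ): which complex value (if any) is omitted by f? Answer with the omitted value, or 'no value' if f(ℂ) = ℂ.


Little Picard bounds the complement of f(ℂ) to at most one point.
The exponent g(z) = −3z² − 4z is a nonconstant polynomial, hence surjective onto ℂ. So e^{g(z)} takes every value in {e^w : w ∈ ℂ} = ℂ ∖ {0}. Adding 6 shifts the range to ℂ ∖ {6}. f omits exactly 6.

Omitted value: 6.


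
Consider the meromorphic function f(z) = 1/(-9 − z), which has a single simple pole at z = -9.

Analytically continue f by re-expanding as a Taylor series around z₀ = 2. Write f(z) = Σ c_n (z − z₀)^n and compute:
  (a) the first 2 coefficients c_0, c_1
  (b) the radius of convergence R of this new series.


Let w = z − z₀, so z = z₀ + w.
Then -9 − z = -9 − (z₀ + w) = (-9 − z₀) − w = -11 − w.
f(z) = 1/(-11 − w) = (1/(-11)) · 1/(1 − w/(-11)) = Σ_{n≥0} w^n / (-11)^(n+1).
So c_n = 1/(-11)^(n+1):
  c_0 = 1/(-11)^1 = -1/11.
  c_1 = 1/(-11)^2 = 1/121.
The series is valid for |w/d| < 1, i.e. |z − z₀| < |d|.
Radius of convergence: R = |-9 − z₀| = |-11| = 11 (distance from z₀ to the singularity z = -9).

c_0 = -1/11, c_1 = 1/121; R = 11.


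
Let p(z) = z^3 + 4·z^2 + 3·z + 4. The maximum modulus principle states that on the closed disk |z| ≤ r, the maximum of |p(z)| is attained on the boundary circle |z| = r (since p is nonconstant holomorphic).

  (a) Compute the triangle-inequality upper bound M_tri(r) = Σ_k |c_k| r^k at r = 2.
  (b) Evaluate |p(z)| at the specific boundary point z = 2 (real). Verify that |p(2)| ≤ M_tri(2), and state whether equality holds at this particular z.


Coefficients: c_0 = 4, c_1 = 3, c_2 = 4, c_3 = 1. Radius r = 2.
Part (a). Triangle bound: M_tri(r) = Σ_k |c_k| r^k
  = |4|·2^0 + |3|·2^1 + |4|·2^2 + |1|·2^3
  = 4 + 6 + 16 + 8 = 34.
This bounds M(r) := max_{|z|=r} |p(z)| from above; equality holds iff all terms c_k z^k can be made to align in phase at a single z on |z|=r.
Part (b). At z = 2 (real, on the circle |z| = r):
  p(2) = (4)·2^0 + (3)·2^1 + (4)·2^2 + (1)·2^3 = 34.
  |p(2)| = 34.
Since all nonzero coefficients share the same sign, |p(2)| = 34 = M_tri(2); the triangle bound is attained at z = 2, so in fact M(r) = 34.

M_tri(2) = 34; |p(2)| = 34; equality at z=2: yes.


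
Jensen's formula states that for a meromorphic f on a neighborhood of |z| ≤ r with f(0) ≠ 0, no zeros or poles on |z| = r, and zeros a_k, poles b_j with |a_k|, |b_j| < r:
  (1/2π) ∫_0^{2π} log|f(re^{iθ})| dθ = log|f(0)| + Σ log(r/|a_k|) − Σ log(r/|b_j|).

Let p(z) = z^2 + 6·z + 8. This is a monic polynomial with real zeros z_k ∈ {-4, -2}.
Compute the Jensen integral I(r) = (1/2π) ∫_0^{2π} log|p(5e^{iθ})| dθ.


Zeros: -4, -2; r = 5.
Inside |z| < r: -4, -2. Outside (|z| ≥ r): ∅.
p(0) = 8, so log|p(0)| = log(8) = 2.0794.
Apply Jensen: I(r) = log|p(0)| + Σ_k log(r/|z_k|), summed over zeros inside |z| < r.
  log(r/|z_k|) for z_k = -4: log(5/4) = 0.2231
  log(r/|z_k|) for z_k = -2: log(5/2) = 0.9163
Sum over inside zeros: 1.1394.
I(r) = log|p(0)| + (inside sum) = 2.0794 + 1.1394 = 3.2189.
Closed form (all zeros inside, monic): I(r) = n·log(r) = 2·log(5) = 3.2189. ✓

I(r) ≈ 3.2189.


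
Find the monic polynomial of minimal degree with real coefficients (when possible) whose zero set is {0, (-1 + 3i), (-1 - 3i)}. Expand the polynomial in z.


The polynomial is p(z) = ∏_{α ∈ S} (z − α), where S = {0, (-1 + 3i), (-1 - 3i)}.
Expanding the product yields: p(z) = z^3 + 2·z^2 + 10·z.
Note conjugate pairs combine to real quadratics: (z − (-1+3i))(z − (-1−3i)) = z² + 2z + 10.
The resulting polynomial has degree 3 and real coefficients as required.

p(z) = z^3 + 2·z^2 + 10·z.


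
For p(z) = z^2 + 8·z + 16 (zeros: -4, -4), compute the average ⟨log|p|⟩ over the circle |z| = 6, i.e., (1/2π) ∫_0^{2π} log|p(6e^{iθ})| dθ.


Zeros: -4, -4; r = 6.
Inside |z| < r: -4, -4. Outside (|z| ≥ r): ∅.
p(0) = 16, so log|p(0)| = log(16) = 2.7726.
Apply Jensen: I(r) = log|p(0)| + Σ_k log(r/|z_k|), summed over zeros inside |z| < r.
  log(r/|z_k|) for z_k = -4: log(6/4) = 0.4055
  log(r/|z_k|) for z_k = -4: log(6/4) = 0.4055
Sum over inside zeros: 0.8109.
I(r) = log|p(0)| + (inside sum) = 2.7726 + 0.8109 = 3.5835.
Closed form (all zeros inside, monic): I(r) = n·log(r) = 2·log(6) = 3.5835. ✓

I(r) ≈ 3.5835.


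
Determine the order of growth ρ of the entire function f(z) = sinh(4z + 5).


sinh(w) is a linear combination of e^{iw} and e^{−iw} (or e^w, e^{−w} in the hyperbolic case), so |sinh(w)| ≤ e^{|w|}. With w = 4z + 5, |w| ≤ 4|z| + 5 = 4r + 5 on |z| = r, giving M(r) ≤ e^{4r + 5}, so ρ ≤ 1. On a suitable ray (z = it for sin/cos; z = t for sinh/cosh, t real → ∞), |sinh(4z + 5)| grows like e^{4|t|}/2, so ρ ≥ 1. Hence ρ = 1.
Therefore ρ = 1.

Order ρ = 1.


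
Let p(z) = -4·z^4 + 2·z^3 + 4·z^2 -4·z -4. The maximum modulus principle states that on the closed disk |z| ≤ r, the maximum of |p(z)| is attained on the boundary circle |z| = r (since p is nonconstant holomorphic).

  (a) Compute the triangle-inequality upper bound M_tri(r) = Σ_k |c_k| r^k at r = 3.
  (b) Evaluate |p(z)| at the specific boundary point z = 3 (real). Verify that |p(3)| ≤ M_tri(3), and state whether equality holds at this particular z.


Coefficients: c_0 = -4, c_1 = -4, c_2 = 4, c_3 = 2, c_4 = -4. Radius r = 3.
Part (a). Triangle bound: M_tri(r) = Σ_k |c_k| r^k
  = |-4|·3^0 + |-4|·3^1 + |4|·3^2 + |2|·3^3 + |-4|·3^4
  = 4 + 12 + 36 + 54 + 324 = 430.
This bounds M(r) := max_{|z|=r} |p(z)| from above; equality holds iff all terms c_k z^k can be made to align in phase at a single z on |z|=r.
Part (b). At z = 3 (real, on the circle |z| = r):
  p(3) = (-4)·3^0 + (-4)·3^1 + (4)·3^2 + (2)·3^3 + (-4)·3^4 = -250.
  |p(3)| = 250.
Check: |p(3)| = 250 ≤ 430 = M_tri(3). ✓ Equality does not hold at z = 3 (the coefficients have mixed signs, so the terms do not all align in phase there).

M_tri(3) = 430; |p(3)| = 250; equality at z=3: no.


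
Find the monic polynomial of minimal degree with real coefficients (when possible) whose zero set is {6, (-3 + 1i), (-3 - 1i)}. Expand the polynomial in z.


The polynomial is p(z) = ∏_{α ∈ S} (z − α), where S = {6, (-3 + 1i), (-3 - 1i)}.
Expanding the product yields: p(z) = z^3 -26·z -60.
Note conjugate pairs combine to real quadratics: (z − (-3+1i))(z − (-3−1i)) = z² + 6z + 10.
The resulting polynomial has degree 3 and real coefficients as required.

p(z) = z^3 -26·z -60.


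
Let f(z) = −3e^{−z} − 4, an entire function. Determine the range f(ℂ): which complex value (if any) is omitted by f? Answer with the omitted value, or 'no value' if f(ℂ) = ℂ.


Little Picard bounds the complement of f(ℂ) to at most one point.
e^{−z} is never zero on ℂ, so -3·e^{−z} takes every value in ℂ ∖ {0}. Adding -4 shifts the range to ℂ ∖ {-4}. Thus f omits exactly the value -4.

Omitted value: -4.


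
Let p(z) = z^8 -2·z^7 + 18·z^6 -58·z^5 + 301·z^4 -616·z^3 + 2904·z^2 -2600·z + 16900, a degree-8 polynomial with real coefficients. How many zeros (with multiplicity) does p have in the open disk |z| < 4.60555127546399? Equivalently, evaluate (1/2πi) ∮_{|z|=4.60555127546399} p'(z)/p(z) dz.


The zeros of p are: (-1 + 3i), (-1 - 3i), (-2 + 3i), (-2 - 3i), (1 + 3i), (1 - 3i), (3 + 2i), (3 - 2i).
Their magnitudes are: 3.162, 3.162, 3.606, 3.606, 3.162, 3.162, 3.606, 3.606.
Zeros with |z| < R = 4.60555127546399: (-1 + 3i), (-1 - 3i), (-2 + 3i), (-2 - 3i), (1 + 3i), (1 - 3i), (3 + 2i), (3 - 2i).
Count = 8.
By the argument principle, (1/2πi) ∮_{|z|=R} p'(z)/p(z) dz equals exactly this count.

Number of zeros inside |z| < 4.60555127546399: 8.


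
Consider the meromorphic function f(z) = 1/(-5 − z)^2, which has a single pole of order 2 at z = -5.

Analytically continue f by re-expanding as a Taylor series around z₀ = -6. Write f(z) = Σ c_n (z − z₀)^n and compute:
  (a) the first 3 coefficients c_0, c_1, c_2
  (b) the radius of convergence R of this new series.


Let w = z − z₀, so z = z₀ + w.
Then -5 − z = -5 − (z₀ + w) = (-5 − z₀) − w = 1 − w.
f(z) = 1/(1 − w)^2 = (1/(1)^2) · (1 − w/(1))^{−2}.
By the binomial series (1−u)^{−2} = Σ_{n≥0} C(n+1, 1) u^n for |u|<1, with u = w/(1):
  c_n = C(n+1, 1) / (1)^(n+2).
  c_0 = 1/(1)^2 = 1.
  c_1 = 2/(1)^3 = 2.
  c_2 = 3/(1)^4 = 3.
The series is valid for |w/d| < 1, i.e. |z − z₀| < |d|.
Radius of convergence: R = |-5 − z₀| = |1| = 1 (distance from z₀ to the singularity z = -5).

c_0 = 1, c_1 = 2, c_2 = 3; R = 1.


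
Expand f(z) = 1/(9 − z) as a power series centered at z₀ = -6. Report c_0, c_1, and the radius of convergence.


Let w = z − z₀, so z = z₀ + w.
Then 9 − z = 9 − (z₀ + w) = (9 − z₀) − w = 15 − w.
f(z) = 1/(15 − w) = (1/(15)) · 1/(1 − w/(15)) = Σ_{n≥0} w^n / (15)^(n+1).
So c_n = 1/(15)^(n+1):
  c_0 = 1/(15)^1 = 1/15.
  c_1 = 1/(15)^2 = 1/225.
The series is valid for |w/d| < 1, i.e. |z − z₀| < |d|.
Radius of convergence: R = |9 − z₀| = |15| = 15 (distance from z₀ to the singularity z = 9).

c_0 = 1/15, c_1 = 1/225; R = 15.


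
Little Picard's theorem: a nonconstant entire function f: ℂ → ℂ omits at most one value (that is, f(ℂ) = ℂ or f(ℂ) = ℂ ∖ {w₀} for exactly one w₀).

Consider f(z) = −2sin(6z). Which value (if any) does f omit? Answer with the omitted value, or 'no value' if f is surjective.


Little Picard bounds the complement of f(ℂ) to at most one point.
sin is entire and surjective onto ℂ: for every w ∈ ℂ, sin(ζ) = w has a solution ζ ∈ ℂ (e.g., via the complex inverse arcsin). With ζ = 6z this gives z = ζ/(6). Then -2·sin(6z) takes every value in -2·ℂ = ℂ, and adding 0 is a bijection of ℂ. So f is surjective and omits no value. (Note: only on the real line is sin bounded by [−1, 1].)

Omitted value: no value.


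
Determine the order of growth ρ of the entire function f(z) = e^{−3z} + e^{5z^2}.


Each summand is entire of order 1 and 2 respectively (as in the single-exponential case). The order of a sum is at most the max of the orders, so ρ ≤ 2. For the lower bound: on |z|=r choose arg z so that 5z^2 is real positive; then |e^{5z^2}| = e^{5r^2} while |e^{-3z}| ≤ e^{3r^1} = o(e^{5r^2}). So |f| ≥ e^{5r^2}(1 − o(1)) and ρ ≥ 2. Hence ρ = max(1, 2) = 2.
Therefore ρ = 2.

Order ρ = 2.


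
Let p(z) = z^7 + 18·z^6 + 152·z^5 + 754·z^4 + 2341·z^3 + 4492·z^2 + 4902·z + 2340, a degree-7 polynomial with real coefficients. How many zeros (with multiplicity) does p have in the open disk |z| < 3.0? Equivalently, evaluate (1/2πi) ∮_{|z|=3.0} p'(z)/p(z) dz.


The zeros of p are: (-3 + 2i), (-3 - 2i), (-3 + 3i), (-3 - 3i), -2, (-2 + 1i), (-2 - 1i).
Their magnitudes are: 3.606, 3.606, 4.243, 4.243, 2, 2.236, 2.236.
Zeros with |z| < R = 3.0: -2, (-2 + 1i), (-2 - 1i).
Count = 3.
By the argument principle, (1/2πi) ∮_{|z|=R} p'(z)/p(z) dz equals exactly this count.

Number of zeros inside |z| < 3.0: 3.


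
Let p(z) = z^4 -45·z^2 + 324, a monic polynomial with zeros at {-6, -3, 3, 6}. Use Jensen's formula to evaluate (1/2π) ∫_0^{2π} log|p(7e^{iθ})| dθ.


Zeros: -6, -3, 3, 6; r = 7.
Inside |z| < r: -6, -3, 3, 6. Outside (|z| ≥ r): ∅.
p(0) = 324, so log|p(0)| = log(324) = 5.7807.
Apply Jensen: I(r) = log|p(0)| + Σ_k log(r/|z_k|), summed over zeros inside |z| < r.
  log(r/|z_k|) for z_k = -6: log(7/6) = 0.1542
  log(r/|z_k|) for z_k = -3: log(7/3) = 0.8473
  log(r/|z_k|) for z_k = 3: log(7/3) = 0.8473
  log(r/|z_k|) for z_k = 6: log(7/6) = 0.1542
Sum over inside zeros: 2.0029.
I(r) = log|p(0)| + (inside sum) = 5.7807 + 2.0029 = 7.7836.
Closed form (all zeros inside, monic): I(r) = n·log(r) = 4·log(7) = 7.7836. ✓

I(r) ≈ 7.7836.
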